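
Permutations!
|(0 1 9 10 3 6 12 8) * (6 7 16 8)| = |(0 1 9 10 3 7 16 8)(6 12)| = 8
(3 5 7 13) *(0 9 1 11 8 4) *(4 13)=(0 9 1 11 8 13 3 5 7 4)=[9, 11, 2, 5, 0, 7, 6, 4, 13, 1, 10, 8, 12, 3]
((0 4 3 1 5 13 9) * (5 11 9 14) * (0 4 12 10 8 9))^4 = (0 9 11 8 1 10 3 12 4)(5 13 14)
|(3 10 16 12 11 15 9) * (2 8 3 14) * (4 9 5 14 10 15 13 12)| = 12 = |(2 8 3 15 5 14)(4 9 10 16)(11 13 12)|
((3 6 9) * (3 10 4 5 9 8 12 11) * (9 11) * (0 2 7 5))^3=(0 5 6 9)(2 11 8 10)(3 12 4 7)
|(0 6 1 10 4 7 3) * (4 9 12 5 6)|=12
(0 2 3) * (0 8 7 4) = (0 2 3 8 7 4) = [2, 1, 3, 8, 0, 5, 6, 4, 7]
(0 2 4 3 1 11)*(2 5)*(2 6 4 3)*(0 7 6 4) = [5, 11, 3, 1, 2, 4, 0, 6, 8, 9, 10, 7] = (0 5 4 2 3 1 11 7 6)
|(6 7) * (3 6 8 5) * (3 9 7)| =4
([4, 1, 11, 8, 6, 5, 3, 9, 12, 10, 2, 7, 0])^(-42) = [0, 1, 9, 3, 4, 5, 6, 2, 8, 11, 7, 10, 12]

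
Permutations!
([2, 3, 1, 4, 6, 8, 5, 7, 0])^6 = (0 5 4 1)(2 8 6 3)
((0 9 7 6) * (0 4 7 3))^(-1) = (0 3 9)(4 6 7)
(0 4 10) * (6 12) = [4, 1, 2, 3, 10, 5, 12, 7, 8, 9, 0, 11, 6] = (0 4 10)(6 12)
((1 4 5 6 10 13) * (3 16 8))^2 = (1 5 10)(3 8 16)(4 6 13)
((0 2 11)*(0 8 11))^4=((0 2)(8 11))^4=(11)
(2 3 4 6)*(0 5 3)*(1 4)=(0 5 3 1 4 6 2)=[5, 4, 0, 1, 6, 3, 2]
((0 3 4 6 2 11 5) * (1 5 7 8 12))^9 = ((0 3 4 6 2 11 7 8 12 1 5))^9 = (0 1 8 11 6 3 5 12 7 2 4)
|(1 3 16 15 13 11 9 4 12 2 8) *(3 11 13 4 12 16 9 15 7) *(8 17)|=12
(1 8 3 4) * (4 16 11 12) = [0, 8, 2, 16, 1, 5, 6, 7, 3, 9, 10, 12, 4, 13, 14, 15, 11] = (1 8 3 16 11 12 4)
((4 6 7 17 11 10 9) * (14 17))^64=(17)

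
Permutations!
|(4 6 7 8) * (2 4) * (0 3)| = 10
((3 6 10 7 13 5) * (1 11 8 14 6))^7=(1 13 6 11 5 10 8 3 7 14)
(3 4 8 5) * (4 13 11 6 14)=[0, 1, 2, 13, 8, 3, 14, 7, 5, 9, 10, 6, 12, 11, 4]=(3 13 11 6 14 4 8 5)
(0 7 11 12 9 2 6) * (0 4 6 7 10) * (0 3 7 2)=(0 10 3 7 11 12 9)(4 6)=[10, 1, 2, 7, 6, 5, 4, 11, 8, 0, 3, 12, 9]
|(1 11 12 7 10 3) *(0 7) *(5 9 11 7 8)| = |(0 8 5 9 11 12)(1 7 10 3)| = 12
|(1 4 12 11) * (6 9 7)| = 12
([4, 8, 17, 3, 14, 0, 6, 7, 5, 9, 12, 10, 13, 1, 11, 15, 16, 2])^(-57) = (0 11 13 5 14 12 8 4 10 1)(2 17)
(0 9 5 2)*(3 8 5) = [9, 1, 0, 8, 4, 2, 6, 7, 5, 3] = (0 9 3 8 5 2)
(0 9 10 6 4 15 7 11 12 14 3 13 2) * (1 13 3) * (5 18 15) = [9, 13, 0, 3, 5, 18, 4, 11, 8, 10, 6, 12, 14, 2, 1, 7, 16, 17, 15] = (0 9 10 6 4 5 18 15 7 11 12 14 1 13 2)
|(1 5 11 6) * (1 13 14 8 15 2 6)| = |(1 5 11)(2 6 13 14 8 15)| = 6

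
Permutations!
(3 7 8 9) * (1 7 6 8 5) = [0, 7, 2, 6, 4, 1, 8, 5, 9, 3] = (1 7 5)(3 6 8 9)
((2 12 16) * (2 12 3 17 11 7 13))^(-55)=(2 13 7 11 17 3)(12 16)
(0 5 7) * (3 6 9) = (0 5 7)(3 6 9) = [5, 1, 2, 6, 4, 7, 9, 0, 8, 3]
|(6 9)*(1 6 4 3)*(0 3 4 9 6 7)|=|(9)(0 3 1 7)|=4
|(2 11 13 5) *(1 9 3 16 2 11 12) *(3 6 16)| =|(1 9 6 16 2 12)(5 11 13)| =6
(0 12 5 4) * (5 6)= (0 12 6 5 4)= [12, 1, 2, 3, 0, 4, 5, 7, 8, 9, 10, 11, 6]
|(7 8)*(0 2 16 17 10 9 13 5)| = |(0 2 16 17 10 9 13 5)(7 8)| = 8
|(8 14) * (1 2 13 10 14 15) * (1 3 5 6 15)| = |(1 2 13 10 14 8)(3 5 6 15)| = 12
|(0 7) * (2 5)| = |(0 7)(2 5)| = 2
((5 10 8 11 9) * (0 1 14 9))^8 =(14)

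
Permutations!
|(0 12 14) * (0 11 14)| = |(0 12)(11 14)| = 2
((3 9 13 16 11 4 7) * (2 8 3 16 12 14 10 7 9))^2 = ((2 8 3)(4 9 13 12 14 10 7 16 11))^2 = (2 3 8)(4 13 14 7 11 9 12 10 16)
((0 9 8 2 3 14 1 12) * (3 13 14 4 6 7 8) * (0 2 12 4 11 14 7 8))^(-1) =((0 9 3 11 14 1 4 6 8 12 2 13 7))^(-1) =(0 7 13 2 12 8 6 4 1 14 11 3 9)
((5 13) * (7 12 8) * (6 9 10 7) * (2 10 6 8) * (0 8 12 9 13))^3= ((0 8 12 2 10 7 9 6 13 5))^3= (0 2 9 5 12 7 13 8 10 6)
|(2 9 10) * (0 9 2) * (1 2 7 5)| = 12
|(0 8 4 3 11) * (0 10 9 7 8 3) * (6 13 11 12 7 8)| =|(0 3 12 7 6 13 11 10 9 8 4)| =11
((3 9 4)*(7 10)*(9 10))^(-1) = (3 4 9 7 10)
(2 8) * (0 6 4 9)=(0 6 4 9)(2 8)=[6, 1, 8, 3, 9, 5, 4, 7, 2, 0]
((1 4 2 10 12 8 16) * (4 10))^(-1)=(1 16 8 12 10)(2 4)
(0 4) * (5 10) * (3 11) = [4, 1, 2, 11, 0, 10, 6, 7, 8, 9, 5, 3] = (0 4)(3 11)(5 10)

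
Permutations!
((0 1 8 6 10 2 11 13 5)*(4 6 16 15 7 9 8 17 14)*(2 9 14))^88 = (0 11 1 13 17 5 2)(4 7 16 9 6 14 15 8 10)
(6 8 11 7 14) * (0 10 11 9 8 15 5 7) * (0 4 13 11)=(0 10)(4 13 11)(5 7 14 6 15)(8 9)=[10, 1, 2, 3, 13, 7, 15, 14, 9, 8, 0, 4, 12, 11, 6, 5]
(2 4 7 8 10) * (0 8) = (0 8 10 2 4 7) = [8, 1, 4, 3, 7, 5, 6, 0, 10, 9, 2]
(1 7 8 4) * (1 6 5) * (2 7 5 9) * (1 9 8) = (1 5 9 2 7)(4 6 8) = [0, 5, 7, 3, 6, 9, 8, 1, 4, 2]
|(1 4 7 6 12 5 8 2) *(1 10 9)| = 10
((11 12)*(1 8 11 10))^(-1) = ((1 8 11 12 10))^(-1) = (1 10 12 11 8)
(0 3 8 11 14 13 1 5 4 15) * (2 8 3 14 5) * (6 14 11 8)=(0 11 5 4 15)(1 2 6 14 13)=[11, 2, 6, 3, 15, 4, 14, 7, 8, 9, 10, 5, 12, 1, 13, 0]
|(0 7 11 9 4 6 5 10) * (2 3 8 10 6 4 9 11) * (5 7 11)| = 9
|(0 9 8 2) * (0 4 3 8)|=4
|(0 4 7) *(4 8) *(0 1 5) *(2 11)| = 6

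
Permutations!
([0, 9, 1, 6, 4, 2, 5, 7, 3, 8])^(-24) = [0, 6, 3, 1, 4, 8, 9, 7, 2, 5]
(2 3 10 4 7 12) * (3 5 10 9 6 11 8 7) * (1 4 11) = (1 4 3 9 6)(2 5 10 11 8 7 12) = [0, 4, 5, 9, 3, 10, 1, 12, 7, 6, 11, 8, 2]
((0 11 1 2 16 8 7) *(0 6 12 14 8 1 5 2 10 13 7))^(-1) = (0 8 14 12 6 7 13 10 1 16 2 5 11)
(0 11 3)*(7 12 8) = (0 11 3)(7 12 8) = [11, 1, 2, 0, 4, 5, 6, 12, 7, 9, 10, 3, 8]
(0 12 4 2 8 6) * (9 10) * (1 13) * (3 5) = (0 12 4 2 8 6)(1 13)(3 5)(9 10) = [12, 13, 8, 5, 2, 3, 0, 7, 6, 10, 9, 11, 4, 1]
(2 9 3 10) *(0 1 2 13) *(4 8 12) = (0 1 2 9 3 10 13)(4 8 12) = [1, 2, 9, 10, 8, 5, 6, 7, 12, 3, 13, 11, 4, 0]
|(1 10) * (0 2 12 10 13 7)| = |(0 2 12 10 1 13 7)| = 7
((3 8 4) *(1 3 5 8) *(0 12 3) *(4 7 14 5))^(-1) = ((0 12 3 1)(5 8 7 14))^(-1) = (0 1 3 12)(5 14 7 8)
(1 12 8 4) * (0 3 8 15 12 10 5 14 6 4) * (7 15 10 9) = [3, 9, 2, 8, 1, 14, 4, 15, 0, 7, 5, 11, 10, 13, 6, 12] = (0 3 8)(1 9 7 15 12 10 5 14 6 4)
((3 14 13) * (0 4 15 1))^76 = ((0 4 15 1)(3 14 13))^76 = (15)(3 14 13)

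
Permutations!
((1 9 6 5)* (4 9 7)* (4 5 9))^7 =(1 7 5)(6 9)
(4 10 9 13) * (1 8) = [0, 8, 2, 3, 10, 5, 6, 7, 1, 13, 9, 11, 12, 4] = (1 8)(4 10 9 13)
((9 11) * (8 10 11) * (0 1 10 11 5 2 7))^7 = ((0 1 10 5 2 7)(8 11 9))^7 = (0 1 10 5 2 7)(8 11 9)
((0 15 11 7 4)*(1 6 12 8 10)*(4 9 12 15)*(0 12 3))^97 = ((0 4 12 8 10 1 6 15 11 7 9 3))^97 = (0 4 12 8 10 1 6 15 11 7 9 3)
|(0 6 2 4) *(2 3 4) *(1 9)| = 4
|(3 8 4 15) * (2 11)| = |(2 11)(3 8 4 15)| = 4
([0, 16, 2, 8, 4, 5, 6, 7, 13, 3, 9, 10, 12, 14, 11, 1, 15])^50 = (1 15 16)(3 8 13 14 11 10 9)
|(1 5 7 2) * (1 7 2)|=|(1 5 2 7)|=4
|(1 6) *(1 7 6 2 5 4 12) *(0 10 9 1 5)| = |(0 10 9 1 2)(4 12 5)(6 7)| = 30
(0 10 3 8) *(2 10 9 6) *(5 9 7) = [7, 1, 10, 8, 4, 9, 2, 5, 0, 6, 3] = (0 7 5 9 6 2 10 3 8)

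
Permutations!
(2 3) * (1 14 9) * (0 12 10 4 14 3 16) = (0 12 10 4 14 9 1 3 2 16) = [12, 3, 16, 2, 14, 5, 6, 7, 8, 1, 4, 11, 10, 13, 9, 15, 0]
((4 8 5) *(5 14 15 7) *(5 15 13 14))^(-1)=(4 5 8)(7 15)(13 14)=((4 8 5)(7 15)(13 14))^(-1)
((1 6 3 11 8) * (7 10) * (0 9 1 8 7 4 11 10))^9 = (11)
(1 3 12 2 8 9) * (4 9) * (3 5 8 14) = (1 5 8 4 9)(2 14 3 12) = [0, 5, 14, 12, 9, 8, 6, 7, 4, 1, 10, 11, 2, 13, 3]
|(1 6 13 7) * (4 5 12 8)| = |(1 6 13 7)(4 5 12 8)| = 4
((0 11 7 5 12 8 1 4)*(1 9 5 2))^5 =((0 11 7 2 1 4)(5 12 8 9))^5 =(0 4 1 2 7 11)(5 12 8 9)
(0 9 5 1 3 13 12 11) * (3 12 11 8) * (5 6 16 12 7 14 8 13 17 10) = (0 9 6 16 12 13 11)(1 7 14 8 3 17 10 5) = [9, 7, 2, 17, 4, 1, 16, 14, 3, 6, 5, 0, 13, 11, 8, 15, 12, 10]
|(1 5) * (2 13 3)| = 6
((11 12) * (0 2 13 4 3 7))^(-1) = (0 7 3 4 13 2)(11 12)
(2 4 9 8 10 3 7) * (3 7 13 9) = [0, 1, 4, 13, 3, 5, 6, 2, 10, 8, 7, 11, 12, 9] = (2 4 3 13 9 8 10 7)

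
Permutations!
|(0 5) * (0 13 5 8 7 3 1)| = 10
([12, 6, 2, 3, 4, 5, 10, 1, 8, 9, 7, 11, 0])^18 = [0, 10, 2, 3, 4, 5, 7, 6, 8, 9, 1, 11, 12]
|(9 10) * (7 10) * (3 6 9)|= 5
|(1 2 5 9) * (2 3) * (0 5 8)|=|(0 5 9 1 3 2 8)|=7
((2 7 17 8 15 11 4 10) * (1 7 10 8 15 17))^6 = ((1 7)(2 10)(4 8 17 15 11))^6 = (4 8 17 15 11)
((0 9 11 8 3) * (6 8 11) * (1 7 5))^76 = (11)(0 9 6 8 3)(1 7 5)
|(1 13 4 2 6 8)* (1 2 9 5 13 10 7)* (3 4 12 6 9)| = |(1 10 7)(2 9 5 13 12 6 8)(3 4)| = 42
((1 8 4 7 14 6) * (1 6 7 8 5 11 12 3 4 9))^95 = ((1 5 11 12 3 4 8 9)(7 14))^95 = (1 9 8 4 3 12 11 5)(7 14)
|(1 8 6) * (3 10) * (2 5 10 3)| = 3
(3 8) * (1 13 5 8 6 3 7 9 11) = (1 13 5 8 7 9 11)(3 6) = [0, 13, 2, 6, 4, 8, 3, 9, 7, 11, 10, 1, 12, 5]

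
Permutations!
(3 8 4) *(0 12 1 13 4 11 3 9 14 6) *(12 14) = [14, 13, 2, 8, 9, 5, 0, 7, 11, 12, 10, 3, 1, 4, 6] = (0 14 6)(1 13 4 9 12)(3 8 11)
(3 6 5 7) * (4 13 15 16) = (3 6 5 7)(4 13 15 16) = [0, 1, 2, 6, 13, 7, 5, 3, 8, 9, 10, 11, 12, 15, 14, 16, 4]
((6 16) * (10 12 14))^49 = (6 16)(10 12 14)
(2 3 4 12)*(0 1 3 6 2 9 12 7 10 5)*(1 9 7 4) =[9, 3, 6, 1, 4, 0, 2, 10, 8, 12, 5, 11, 7] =(0 9 12 7 10 5)(1 3)(2 6)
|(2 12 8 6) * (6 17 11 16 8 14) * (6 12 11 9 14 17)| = |(2 11 16 8 6)(9 14 12 17)| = 20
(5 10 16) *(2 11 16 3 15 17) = (2 11 16 5 10 3 15 17) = [0, 1, 11, 15, 4, 10, 6, 7, 8, 9, 3, 16, 12, 13, 14, 17, 5, 2]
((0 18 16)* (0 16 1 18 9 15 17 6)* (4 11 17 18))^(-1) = (0 6 17 11 4 1 18 15 9) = ((0 9 15 18 1 4 11 17 6))^(-1)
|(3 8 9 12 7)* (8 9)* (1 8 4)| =12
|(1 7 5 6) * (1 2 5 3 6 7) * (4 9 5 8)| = |(2 8 4 9 5 7 3 6)| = 8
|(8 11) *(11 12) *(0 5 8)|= 5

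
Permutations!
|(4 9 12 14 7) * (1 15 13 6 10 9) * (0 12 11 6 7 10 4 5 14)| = |(0 12)(1 15 13 7 5 14 10 9 11 6 4)| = 22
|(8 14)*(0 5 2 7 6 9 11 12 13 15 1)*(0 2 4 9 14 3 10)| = 16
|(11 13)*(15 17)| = |(11 13)(15 17)| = 2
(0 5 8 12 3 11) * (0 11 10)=[5, 1, 2, 10, 4, 8, 6, 7, 12, 9, 0, 11, 3]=(0 5 8 12 3 10)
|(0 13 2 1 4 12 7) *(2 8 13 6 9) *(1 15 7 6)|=|(0 1 4 12 6 9 2 15 7)(8 13)|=18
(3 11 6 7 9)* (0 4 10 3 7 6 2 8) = [4, 1, 8, 11, 10, 5, 6, 9, 0, 7, 3, 2] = (0 4 10 3 11 2 8)(7 9)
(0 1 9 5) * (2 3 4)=(0 1 9 5)(2 3 4)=[1, 9, 3, 4, 2, 0, 6, 7, 8, 5]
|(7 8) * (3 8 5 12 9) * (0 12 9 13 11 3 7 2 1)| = |(0 12 13 11 3 8 2 1)(5 9 7)| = 24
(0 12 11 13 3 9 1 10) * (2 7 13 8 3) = (0 12 11 8 3 9 1 10)(2 7 13) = [12, 10, 7, 9, 4, 5, 6, 13, 3, 1, 0, 8, 11, 2]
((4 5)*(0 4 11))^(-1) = ((0 4 5 11))^(-1) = (0 11 5 4)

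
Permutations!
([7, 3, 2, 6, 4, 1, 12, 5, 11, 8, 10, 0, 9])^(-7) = (0 1 12 11 5 6 8 7 3 9)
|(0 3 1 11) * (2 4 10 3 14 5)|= 9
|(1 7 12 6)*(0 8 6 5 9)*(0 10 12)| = |(0 8 6 1 7)(5 9 10 12)| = 20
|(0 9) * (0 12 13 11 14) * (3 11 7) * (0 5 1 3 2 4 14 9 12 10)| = |(0 12 13 7 2 4 14 5 1 3 11 9 10)| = 13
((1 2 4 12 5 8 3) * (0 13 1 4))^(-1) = (0 2 1 13)(3 8 5 12 4)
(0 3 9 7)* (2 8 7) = (0 3 9 2 8 7) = [3, 1, 8, 9, 4, 5, 6, 0, 7, 2]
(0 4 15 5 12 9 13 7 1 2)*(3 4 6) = (0 6 3 4 15 5 12 9 13 7 1 2) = [6, 2, 0, 4, 15, 12, 3, 1, 8, 13, 10, 11, 9, 7, 14, 5]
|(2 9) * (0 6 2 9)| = 3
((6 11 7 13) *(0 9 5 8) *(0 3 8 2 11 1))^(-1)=(0 1 6 13 7 11 2 5 9)(3 8)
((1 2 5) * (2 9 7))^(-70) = (9)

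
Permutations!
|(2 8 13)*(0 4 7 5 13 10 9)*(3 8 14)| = |(0 4 7 5 13 2 14 3 8 10 9)| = 11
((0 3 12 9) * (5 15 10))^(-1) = ((0 3 12 9)(5 15 10))^(-1) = (0 9 12 3)(5 10 15)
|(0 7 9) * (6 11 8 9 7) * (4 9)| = |(0 6 11 8 4 9)| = 6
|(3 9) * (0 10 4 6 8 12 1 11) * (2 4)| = |(0 10 2 4 6 8 12 1 11)(3 9)| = 18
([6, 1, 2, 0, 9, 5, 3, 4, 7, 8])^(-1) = [3, 1, 2, 6, 7, 5, 0, 8, 9, 4]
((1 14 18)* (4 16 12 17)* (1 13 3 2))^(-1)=((1 14 18 13 3 2)(4 16 12 17))^(-1)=(1 2 3 13 18 14)(4 17 12 16)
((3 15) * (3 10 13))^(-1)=((3 15 10 13))^(-1)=(3 13 10 15)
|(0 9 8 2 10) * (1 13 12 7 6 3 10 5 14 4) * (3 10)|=|(0 9 8 2 5 14 4 1 13 12 7 6 10)|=13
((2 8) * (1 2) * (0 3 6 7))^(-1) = ((0 3 6 7)(1 2 8))^(-1) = (0 7 6 3)(1 8 2)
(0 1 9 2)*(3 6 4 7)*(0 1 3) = [3, 9, 1, 6, 7, 5, 4, 0, 8, 2] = (0 3 6 4 7)(1 9 2)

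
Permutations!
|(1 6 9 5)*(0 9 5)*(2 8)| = 6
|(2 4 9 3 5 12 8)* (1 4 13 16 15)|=11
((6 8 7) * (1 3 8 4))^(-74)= ((1 3 8 7 6 4))^(-74)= (1 6 8)(3 4 7)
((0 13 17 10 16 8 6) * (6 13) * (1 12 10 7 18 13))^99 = ((0 6)(1 12 10 16 8)(7 18 13 17))^99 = (0 6)(1 8 16 10 12)(7 17 13 18)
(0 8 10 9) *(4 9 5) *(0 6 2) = (0 8 10 5 4 9 6 2) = [8, 1, 0, 3, 9, 4, 2, 7, 10, 6, 5]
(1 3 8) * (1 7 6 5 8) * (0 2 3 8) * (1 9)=(0 2 3 9 1 8 7 6 5)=[2, 8, 3, 9, 4, 0, 5, 6, 7, 1]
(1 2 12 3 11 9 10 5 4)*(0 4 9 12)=[4, 2, 0, 11, 1, 9, 6, 7, 8, 10, 5, 12, 3]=(0 4 1 2)(3 11 12)(5 9 10)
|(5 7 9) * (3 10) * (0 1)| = |(0 1)(3 10)(5 7 9)| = 6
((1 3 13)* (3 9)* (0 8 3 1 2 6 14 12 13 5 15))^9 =(0 15 5 3 8)(1 9)(2 13 12 14 6) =((0 8 3 5 15)(1 9)(2 6 14 12 13))^9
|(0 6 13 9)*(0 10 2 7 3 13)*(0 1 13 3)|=8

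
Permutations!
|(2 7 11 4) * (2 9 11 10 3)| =12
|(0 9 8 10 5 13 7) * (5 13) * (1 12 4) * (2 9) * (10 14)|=24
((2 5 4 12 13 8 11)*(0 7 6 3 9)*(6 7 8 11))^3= (0 3 8 9 6)(2 12)(4 11)(5 13)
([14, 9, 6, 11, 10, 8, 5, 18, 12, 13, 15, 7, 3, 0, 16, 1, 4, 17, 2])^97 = [9, 10, 7, 8, 14, 2, 18, 3, 6, 15, 16, 12, 5, 1, 13, 4, 0, 17, 11]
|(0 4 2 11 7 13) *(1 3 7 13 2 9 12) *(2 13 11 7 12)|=6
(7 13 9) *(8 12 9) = (7 13 8 12 9) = [0, 1, 2, 3, 4, 5, 6, 13, 12, 7, 10, 11, 9, 8]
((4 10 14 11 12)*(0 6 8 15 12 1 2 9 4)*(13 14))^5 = (15)(1 13 9 11 10 2 14 4)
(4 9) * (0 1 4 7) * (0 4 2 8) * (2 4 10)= [1, 4, 8, 3, 9, 5, 6, 10, 0, 7, 2]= (0 1 4 9 7 10 2 8)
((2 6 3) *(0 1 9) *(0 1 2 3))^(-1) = (0 6 2)(1 9)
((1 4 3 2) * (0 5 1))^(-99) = (0 4)(1 2)(3 5) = ((0 5 1 4 3 2))^(-99)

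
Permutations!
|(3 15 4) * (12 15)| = 4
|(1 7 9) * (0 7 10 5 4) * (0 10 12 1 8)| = |(0 7 9 8)(1 12)(4 10 5)| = 12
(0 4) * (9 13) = (0 4)(9 13) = [4, 1, 2, 3, 0, 5, 6, 7, 8, 13, 10, 11, 12, 9]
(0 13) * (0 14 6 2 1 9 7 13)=(1 9 7 13 14 6 2)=[0, 9, 1, 3, 4, 5, 2, 13, 8, 7, 10, 11, 12, 14, 6]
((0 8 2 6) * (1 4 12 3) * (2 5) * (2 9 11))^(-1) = (0 6 2 11 9 5 8)(1 3 12 4) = ((0 8 5 9 11 2 6)(1 4 12 3))^(-1)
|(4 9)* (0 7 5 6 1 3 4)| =8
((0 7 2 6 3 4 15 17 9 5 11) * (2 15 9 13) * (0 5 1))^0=(17)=((0 7 15 17 13 2 6 3 4 9 1)(5 11))^0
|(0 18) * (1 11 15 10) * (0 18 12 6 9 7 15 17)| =|(18)(0 12 6 9 7 15 10 1 11 17)| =10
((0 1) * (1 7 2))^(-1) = ((0 7 2 1))^(-1) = (0 1 2 7)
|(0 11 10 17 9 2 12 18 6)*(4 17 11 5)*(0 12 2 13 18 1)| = 10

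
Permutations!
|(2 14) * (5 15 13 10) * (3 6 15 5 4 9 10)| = 12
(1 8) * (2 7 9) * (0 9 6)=[9, 8, 7, 3, 4, 5, 0, 6, 1, 2]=(0 9 2 7 6)(1 8)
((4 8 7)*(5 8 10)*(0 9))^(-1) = (0 9)(4 7 8 5 10) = ((0 9)(4 10 5 8 7))^(-1)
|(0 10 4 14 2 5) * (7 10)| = |(0 7 10 4 14 2 5)| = 7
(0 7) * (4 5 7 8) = (0 8 4 5 7) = [8, 1, 2, 3, 5, 7, 6, 0, 4]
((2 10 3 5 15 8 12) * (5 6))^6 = (2 8 5 3)(6 10 12 15)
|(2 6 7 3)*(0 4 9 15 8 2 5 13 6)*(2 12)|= |(0 4 9 15 8 12 2)(3 5 13 6 7)|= 35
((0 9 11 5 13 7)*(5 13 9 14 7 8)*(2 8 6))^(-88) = ((0 14 7)(2 8 5 9 11 13 6))^(-88) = (0 7 14)(2 9 6 5 13 8 11)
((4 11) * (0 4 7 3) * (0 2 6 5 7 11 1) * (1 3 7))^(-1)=((11)(0 4 3 2 6 5 1))^(-1)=(11)(0 1 5 6 2 3 4)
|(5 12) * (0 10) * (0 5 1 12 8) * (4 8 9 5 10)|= |(0 4 8)(1 12)(5 9)|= 6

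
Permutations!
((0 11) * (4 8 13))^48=(13)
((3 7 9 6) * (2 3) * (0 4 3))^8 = (0 4 3 7 9 6 2)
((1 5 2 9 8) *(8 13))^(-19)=(1 8 13 9 2 5)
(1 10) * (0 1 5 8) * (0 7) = (0 1 10 5 8 7) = [1, 10, 2, 3, 4, 8, 6, 0, 7, 9, 5]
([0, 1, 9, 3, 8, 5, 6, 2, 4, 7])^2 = [0, 1, 7, 3, 4, 5, 6, 9, 8, 2]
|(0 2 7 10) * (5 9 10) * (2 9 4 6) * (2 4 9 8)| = 14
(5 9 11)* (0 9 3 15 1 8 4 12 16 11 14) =(0 9 14)(1 8 4 12 16 11 5 3 15) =[9, 8, 2, 15, 12, 3, 6, 7, 4, 14, 10, 5, 16, 13, 0, 1, 11]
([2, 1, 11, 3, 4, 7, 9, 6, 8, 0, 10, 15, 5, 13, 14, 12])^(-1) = [9, 1, 0, 3, 4, 12, 7, 5, 8, 6, 10, 2, 15, 13, 14, 11]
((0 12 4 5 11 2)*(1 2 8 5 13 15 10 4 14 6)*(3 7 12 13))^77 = (0 3 1 10 14 13 7 2 4 6 15 12)(5 8 11)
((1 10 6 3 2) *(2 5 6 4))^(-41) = (1 2 4 10)(3 5 6)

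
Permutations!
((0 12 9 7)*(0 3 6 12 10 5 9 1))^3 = (0 9 6)(1 5 3)(7 12 10)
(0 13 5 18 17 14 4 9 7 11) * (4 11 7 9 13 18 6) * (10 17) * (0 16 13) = (0 18 10 17 14 11 16 13 5 6 4) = [18, 1, 2, 3, 0, 6, 4, 7, 8, 9, 17, 16, 12, 5, 11, 15, 13, 14, 10]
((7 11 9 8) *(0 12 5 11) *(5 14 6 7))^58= (0 6 12 7 14)(5 9)(8 11)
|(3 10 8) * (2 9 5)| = 3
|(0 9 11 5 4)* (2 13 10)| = |(0 9 11 5 4)(2 13 10)| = 15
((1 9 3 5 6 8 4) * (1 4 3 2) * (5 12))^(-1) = ((1 9 2)(3 12 5 6 8))^(-1) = (1 2 9)(3 8 6 5 12)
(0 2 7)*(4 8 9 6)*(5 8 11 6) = (0 2 7)(4 11 6)(5 8 9) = [2, 1, 7, 3, 11, 8, 4, 0, 9, 5, 10, 6]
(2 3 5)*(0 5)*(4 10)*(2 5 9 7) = (0 9 7 2 3)(4 10) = [9, 1, 3, 0, 10, 5, 6, 2, 8, 7, 4]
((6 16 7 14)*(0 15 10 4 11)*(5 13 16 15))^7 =((0 5 13 16 7 14 6 15 10 4 11))^7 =(0 15 16 11 6 13 4 14 5 10 7)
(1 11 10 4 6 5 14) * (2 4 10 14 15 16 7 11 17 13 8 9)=(1 17 13 8 9 2 4 6 5 15 16 7 11 14)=[0, 17, 4, 3, 6, 15, 5, 11, 9, 2, 10, 14, 12, 8, 1, 16, 7, 13]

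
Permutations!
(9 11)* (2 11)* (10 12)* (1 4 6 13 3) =[0, 4, 11, 1, 6, 5, 13, 7, 8, 2, 12, 9, 10, 3] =(1 4 6 13 3)(2 11 9)(10 12)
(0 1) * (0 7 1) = (1 7) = [0, 7, 2, 3, 4, 5, 6, 1]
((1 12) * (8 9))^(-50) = ((1 12)(8 9))^(-50) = (12)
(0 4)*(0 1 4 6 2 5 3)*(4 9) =(0 6 2 5 3)(1 9 4) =[6, 9, 5, 0, 1, 3, 2, 7, 8, 4]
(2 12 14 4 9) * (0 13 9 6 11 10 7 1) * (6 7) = [13, 0, 12, 3, 7, 5, 11, 1, 8, 2, 6, 10, 14, 9, 4] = (0 13 9 2 12 14 4 7 1)(6 11 10)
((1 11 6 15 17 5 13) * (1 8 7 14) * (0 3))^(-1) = (0 3)(1 14 7 8 13 5 17 15 6 11) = ((0 3)(1 11 6 15 17 5 13 8 7 14))^(-1)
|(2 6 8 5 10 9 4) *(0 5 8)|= |(0 5 10 9 4 2 6)|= 7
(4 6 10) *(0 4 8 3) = (0 4 6 10 8 3) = [4, 1, 2, 0, 6, 5, 10, 7, 3, 9, 8]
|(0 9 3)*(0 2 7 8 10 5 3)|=|(0 9)(2 7 8 10 5 3)|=6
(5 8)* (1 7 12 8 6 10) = (1 7 12 8 5 6 10) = [0, 7, 2, 3, 4, 6, 10, 12, 5, 9, 1, 11, 8]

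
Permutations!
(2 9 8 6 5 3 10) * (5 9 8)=(2 8 6 9 5 3 10)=[0, 1, 8, 10, 4, 3, 9, 7, 6, 5, 2]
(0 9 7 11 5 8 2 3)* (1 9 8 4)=(0 8 2 3)(1 9 7 11 5 4)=[8, 9, 3, 0, 1, 4, 6, 11, 2, 7, 10, 5]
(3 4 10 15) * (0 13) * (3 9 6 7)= (0 13)(3 4 10 15 9 6 7)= [13, 1, 2, 4, 10, 5, 7, 3, 8, 6, 15, 11, 12, 0, 14, 9]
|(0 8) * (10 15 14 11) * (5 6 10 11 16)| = |(0 8)(5 6 10 15 14 16)| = 6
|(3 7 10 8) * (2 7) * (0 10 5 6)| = |(0 10 8 3 2 7 5 6)| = 8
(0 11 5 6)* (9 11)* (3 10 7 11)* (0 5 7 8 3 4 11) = (0 9 4 11 7)(3 10 8)(5 6) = [9, 1, 2, 10, 11, 6, 5, 0, 3, 4, 8, 7]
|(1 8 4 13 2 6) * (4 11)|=7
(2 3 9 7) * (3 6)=(2 6 3 9 7)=[0, 1, 6, 9, 4, 5, 3, 2, 8, 7]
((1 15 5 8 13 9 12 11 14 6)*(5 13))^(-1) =(1 6 14 11 12 9 13 15)(5 8)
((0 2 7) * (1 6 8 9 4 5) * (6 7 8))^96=(9)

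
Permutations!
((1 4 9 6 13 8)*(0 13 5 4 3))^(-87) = ((0 13 8 1 3)(4 9 6 5))^(-87) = (0 1 13 3 8)(4 9 6 5)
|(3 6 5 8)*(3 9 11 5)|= |(3 6)(5 8 9 11)|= 4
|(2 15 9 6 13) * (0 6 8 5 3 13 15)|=9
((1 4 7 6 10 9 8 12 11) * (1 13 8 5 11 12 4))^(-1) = (4 8 13 11 5 9 10 6 7)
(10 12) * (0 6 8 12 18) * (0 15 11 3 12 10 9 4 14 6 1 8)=[1, 8, 2, 12, 14, 5, 0, 7, 10, 4, 18, 3, 9, 13, 6, 11, 16, 17, 15]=(0 1 8 10 18 15 11 3 12 9 4 14 6)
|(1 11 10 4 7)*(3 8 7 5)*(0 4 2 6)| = 11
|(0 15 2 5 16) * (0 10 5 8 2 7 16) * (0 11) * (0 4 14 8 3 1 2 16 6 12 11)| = 12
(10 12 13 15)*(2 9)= [0, 1, 9, 3, 4, 5, 6, 7, 8, 2, 12, 11, 13, 15, 14, 10]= (2 9)(10 12 13 15)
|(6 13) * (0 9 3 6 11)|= 6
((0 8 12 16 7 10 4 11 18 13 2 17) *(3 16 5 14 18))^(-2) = (0 2 18 5 8 17 13 14 12)(3 4 7)(10 16 11)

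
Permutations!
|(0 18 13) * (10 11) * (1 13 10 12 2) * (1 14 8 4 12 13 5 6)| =15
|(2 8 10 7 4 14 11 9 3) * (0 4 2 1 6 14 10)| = 6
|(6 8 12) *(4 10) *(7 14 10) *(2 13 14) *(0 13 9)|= |(0 13 14 10 4 7 2 9)(6 8 12)|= 24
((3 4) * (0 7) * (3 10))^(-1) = ((0 7)(3 4 10))^(-1) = (0 7)(3 10 4)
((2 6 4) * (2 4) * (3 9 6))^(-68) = (9) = ((2 3 9 6))^(-68)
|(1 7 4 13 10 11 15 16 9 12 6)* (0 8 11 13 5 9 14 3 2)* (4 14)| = 30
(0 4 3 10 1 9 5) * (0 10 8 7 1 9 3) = (0 4)(1 3 8 7)(5 10 9) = [4, 3, 2, 8, 0, 10, 6, 1, 7, 5, 9]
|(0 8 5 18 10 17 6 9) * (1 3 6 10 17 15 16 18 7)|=|(0 8 5 7 1 3 6 9)(10 15 16 18 17)|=40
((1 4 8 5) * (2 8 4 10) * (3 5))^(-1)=((1 10 2 8 3 5))^(-1)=(1 5 3 8 2 10)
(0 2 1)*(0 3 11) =(0 2 1 3 11) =[2, 3, 1, 11, 4, 5, 6, 7, 8, 9, 10, 0]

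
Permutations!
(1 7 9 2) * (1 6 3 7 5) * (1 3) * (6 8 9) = (1 5 3 7 6)(2 8 9) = [0, 5, 8, 7, 4, 3, 1, 6, 9, 2]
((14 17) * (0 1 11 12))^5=(0 1 11 12)(14 17)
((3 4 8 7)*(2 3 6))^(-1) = (2 6 7 8 4 3) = ((2 3 4 8 7 6))^(-1)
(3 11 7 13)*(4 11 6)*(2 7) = (2 7 13 3 6 4 11) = [0, 1, 7, 6, 11, 5, 4, 13, 8, 9, 10, 2, 12, 3]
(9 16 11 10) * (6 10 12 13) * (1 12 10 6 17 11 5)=[0, 12, 2, 3, 4, 1, 6, 7, 8, 16, 9, 10, 13, 17, 14, 15, 5, 11]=(1 12 13 17 11 10 9 16 5)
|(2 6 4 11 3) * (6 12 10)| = 7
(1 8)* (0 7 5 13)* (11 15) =(0 7 5 13)(1 8)(11 15) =[7, 8, 2, 3, 4, 13, 6, 5, 1, 9, 10, 15, 12, 0, 14, 11]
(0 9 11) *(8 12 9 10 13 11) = [10, 1, 2, 3, 4, 5, 6, 7, 12, 8, 13, 0, 9, 11] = (0 10 13 11)(8 12 9)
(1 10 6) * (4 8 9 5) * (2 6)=(1 10 2 6)(4 8 9 5)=[0, 10, 6, 3, 8, 4, 1, 7, 9, 5, 2]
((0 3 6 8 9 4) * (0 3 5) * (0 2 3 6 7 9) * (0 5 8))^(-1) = ((0 8 5 2 3 7 9 4 6))^(-1) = (0 6 4 9 7 3 2 5 8)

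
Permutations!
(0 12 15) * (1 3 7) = (0 12 15)(1 3 7) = [12, 3, 2, 7, 4, 5, 6, 1, 8, 9, 10, 11, 15, 13, 14, 0]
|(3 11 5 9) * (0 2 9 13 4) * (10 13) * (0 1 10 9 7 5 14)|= |(0 2 7 5 9 3 11 14)(1 10 13 4)|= 8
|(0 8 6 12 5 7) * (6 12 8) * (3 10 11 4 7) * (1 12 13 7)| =35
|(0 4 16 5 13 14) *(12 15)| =6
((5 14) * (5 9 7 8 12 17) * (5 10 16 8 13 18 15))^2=((5 14 9 7 13 18 15)(8 12 17 10 16))^2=(5 9 13 15 14 7 18)(8 17 16 12 10)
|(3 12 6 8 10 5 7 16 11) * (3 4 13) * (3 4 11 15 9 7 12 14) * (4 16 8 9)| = |(3 14)(4 13 16 15)(5 12 6 9 7 8 10)| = 28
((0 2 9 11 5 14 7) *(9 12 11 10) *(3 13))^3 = ((0 2 12 11 5 14 7)(3 13)(9 10))^3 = (0 11 7 12 14 2 5)(3 13)(9 10)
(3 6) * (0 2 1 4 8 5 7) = [2, 4, 1, 6, 8, 7, 3, 0, 5] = (0 2 1 4 8 5 7)(3 6)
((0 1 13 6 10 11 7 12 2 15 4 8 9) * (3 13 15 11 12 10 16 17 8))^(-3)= ((0 1 15 4 3 13 6 16 17 8 9)(2 11 7 10 12))^(-3)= (0 17 13 15 9 16 3 1 8 6 4)(2 7 12 11 10)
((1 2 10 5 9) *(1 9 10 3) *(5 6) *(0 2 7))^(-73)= (0 3 7 2 1)(5 6 10)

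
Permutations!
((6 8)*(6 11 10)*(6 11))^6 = (11)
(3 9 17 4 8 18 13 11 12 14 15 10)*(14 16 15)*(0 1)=(0 1)(3 9 17 4 8 18 13 11 12 16 15 10)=[1, 0, 2, 9, 8, 5, 6, 7, 18, 17, 3, 12, 16, 11, 14, 10, 15, 4, 13]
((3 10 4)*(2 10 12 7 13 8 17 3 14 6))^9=((2 10 4 14 6)(3 12 7 13 8 17))^9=(2 6 14 4 10)(3 13)(7 17)(8 12)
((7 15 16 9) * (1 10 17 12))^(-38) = ((1 10 17 12)(7 15 16 9))^(-38) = (1 17)(7 16)(9 15)(10 12)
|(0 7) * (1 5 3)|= 6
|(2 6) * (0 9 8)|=6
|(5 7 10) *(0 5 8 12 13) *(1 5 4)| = |(0 4 1 5 7 10 8 12 13)| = 9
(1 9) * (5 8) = (1 9)(5 8) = [0, 9, 2, 3, 4, 8, 6, 7, 5, 1]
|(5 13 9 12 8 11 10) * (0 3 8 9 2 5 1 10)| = 12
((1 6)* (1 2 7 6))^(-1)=((2 7 6))^(-1)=(2 6 7)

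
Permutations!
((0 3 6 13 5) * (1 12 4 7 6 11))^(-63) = (0 6 12 3 13 4 11 5 7 1)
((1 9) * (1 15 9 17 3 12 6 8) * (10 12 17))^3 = ((1 10 12 6 8)(3 17)(9 15))^3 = (1 6 10 8 12)(3 17)(9 15)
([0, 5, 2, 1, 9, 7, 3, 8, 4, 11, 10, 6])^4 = (1 4 3 8 6 7 11 5 9)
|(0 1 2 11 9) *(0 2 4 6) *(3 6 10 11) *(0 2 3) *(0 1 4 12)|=|(0 4 10 11 9 3 6 2 1 12)|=10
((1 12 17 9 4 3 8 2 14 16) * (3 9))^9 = ((1 12 17 3 8 2 14 16)(4 9))^9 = (1 12 17 3 8 2 14 16)(4 9)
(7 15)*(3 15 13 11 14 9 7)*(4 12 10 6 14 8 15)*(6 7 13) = (3 4 12 10 7 6 14 9 13 11 8 15) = [0, 1, 2, 4, 12, 5, 14, 6, 15, 13, 7, 8, 10, 11, 9, 3]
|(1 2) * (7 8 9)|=6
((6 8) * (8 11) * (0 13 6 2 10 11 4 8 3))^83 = (0 6 8 10 3 13 4 2 11)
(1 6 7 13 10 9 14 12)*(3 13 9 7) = (1 6 3 13 10 7 9 14 12) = [0, 6, 2, 13, 4, 5, 3, 9, 8, 14, 7, 11, 1, 10, 12]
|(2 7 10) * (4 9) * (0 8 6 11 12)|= 30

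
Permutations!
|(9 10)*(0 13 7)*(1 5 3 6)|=12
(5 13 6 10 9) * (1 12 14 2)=(1 12 14 2)(5 13 6 10 9)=[0, 12, 1, 3, 4, 13, 10, 7, 8, 5, 9, 11, 14, 6, 2]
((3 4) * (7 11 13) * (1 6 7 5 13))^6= (13)(1 7)(6 11)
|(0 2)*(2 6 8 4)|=|(0 6 8 4 2)|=5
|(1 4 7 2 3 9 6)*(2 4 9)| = |(1 9 6)(2 3)(4 7)| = 6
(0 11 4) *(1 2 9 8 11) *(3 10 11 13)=(0 1 2 9 8 13 3 10 11 4)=[1, 2, 9, 10, 0, 5, 6, 7, 13, 8, 11, 4, 12, 3]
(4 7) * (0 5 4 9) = (0 5 4 7 9) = [5, 1, 2, 3, 7, 4, 6, 9, 8, 0]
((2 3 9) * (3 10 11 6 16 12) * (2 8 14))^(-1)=(2 14 8 9 3 12 16 6 11 10)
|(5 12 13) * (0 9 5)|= |(0 9 5 12 13)|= 5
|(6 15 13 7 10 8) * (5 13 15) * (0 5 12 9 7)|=|(15)(0 5 13)(6 12 9 7 10 8)|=6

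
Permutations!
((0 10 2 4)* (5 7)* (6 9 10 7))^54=(0 2 9 5)(4 10 6 7)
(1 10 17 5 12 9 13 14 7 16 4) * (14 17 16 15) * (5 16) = (1 10 5 12 9 13 17 16 4)(7 15 14) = [0, 10, 2, 3, 1, 12, 6, 15, 8, 13, 5, 11, 9, 17, 7, 14, 4, 16]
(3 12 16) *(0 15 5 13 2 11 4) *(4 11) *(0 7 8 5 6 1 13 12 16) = (0 15 6 1 13 2 4 7 8 5 12)(3 16) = [15, 13, 4, 16, 7, 12, 1, 8, 5, 9, 10, 11, 0, 2, 14, 6, 3]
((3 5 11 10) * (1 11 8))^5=(1 8 5 3 10 11)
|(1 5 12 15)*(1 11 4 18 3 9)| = |(1 5 12 15 11 4 18 3 9)| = 9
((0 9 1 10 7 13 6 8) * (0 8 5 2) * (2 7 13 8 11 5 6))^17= ((0 9 1 10 13 2)(5 7 8 11))^17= (0 2 13 10 1 9)(5 7 8 11)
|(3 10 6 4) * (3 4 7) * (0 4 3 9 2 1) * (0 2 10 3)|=4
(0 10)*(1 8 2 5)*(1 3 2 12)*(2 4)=(0 10)(1 8 12)(2 5 3 4)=[10, 8, 5, 4, 2, 3, 6, 7, 12, 9, 0, 11, 1]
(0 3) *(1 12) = (0 3)(1 12) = [3, 12, 2, 0, 4, 5, 6, 7, 8, 9, 10, 11, 1]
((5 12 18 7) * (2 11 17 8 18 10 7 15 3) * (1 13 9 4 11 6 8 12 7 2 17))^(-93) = (1 9 11 13 4)(2 17 18)(3 8 10)(5 7)(6 12 15)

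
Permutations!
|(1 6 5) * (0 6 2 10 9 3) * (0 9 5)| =4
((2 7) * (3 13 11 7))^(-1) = ((2 3 13 11 7))^(-1) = (2 7 11 13 3)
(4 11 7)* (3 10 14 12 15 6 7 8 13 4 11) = [0, 1, 2, 10, 3, 5, 7, 11, 13, 9, 14, 8, 15, 4, 12, 6] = (3 10 14 12 15 6 7 11 8 13 4)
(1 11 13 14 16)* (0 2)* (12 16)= (0 2)(1 11 13 14 12 16)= [2, 11, 0, 3, 4, 5, 6, 7, 8, 9, 10, 13, 16, 14, 12, 15, 1]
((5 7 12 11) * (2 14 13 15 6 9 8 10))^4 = (2 6)(8 13)(9 14)(10 15)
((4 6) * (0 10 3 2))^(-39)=(0 10 3 2)(4 6)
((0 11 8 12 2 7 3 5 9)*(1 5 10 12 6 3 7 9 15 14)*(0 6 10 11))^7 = ((1 5 15 14)(2 9 6 3 11 8 10 12))^7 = (1 14 15 5)(2 12 10 8 11 3 6 9)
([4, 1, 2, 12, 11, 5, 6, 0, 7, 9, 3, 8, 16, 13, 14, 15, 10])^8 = [8, 1, 2, 3, 7, 5, 6, 11, 4, 9, 10, 0, 12, 13, 14, 15, 16]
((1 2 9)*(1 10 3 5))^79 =(1 2 9 10 3 5)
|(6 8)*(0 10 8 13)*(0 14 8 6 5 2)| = |(0 10 6 13 14 8 5 2)| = 8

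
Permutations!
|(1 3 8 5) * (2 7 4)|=12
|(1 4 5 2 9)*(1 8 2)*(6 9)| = |(1 4 5)(2 6 9 8)| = 12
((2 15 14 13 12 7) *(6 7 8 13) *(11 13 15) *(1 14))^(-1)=(1 15 8 12 13 11 2 7 6 14)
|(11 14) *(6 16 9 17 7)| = 10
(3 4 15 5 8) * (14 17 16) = (3 4 15 5 8)(14 17 16) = [0, 1, 2, 4, 15, 8, 6, 7, 3, 9, 10, 11, 12, 13, 17, 5, 14, 16]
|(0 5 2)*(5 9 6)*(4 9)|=6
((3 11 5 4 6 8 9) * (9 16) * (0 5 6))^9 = (3 8)(6 9)(11 16)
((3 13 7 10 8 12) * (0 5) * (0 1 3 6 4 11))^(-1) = ((0 5 1 3 13 7 10 8 12 6 4 11))^(-1) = (0 11 4 6 12 8 10 7 13 3 1 5)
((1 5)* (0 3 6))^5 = ((0 3 6)(1 5))^5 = (0 6 3)(1 5)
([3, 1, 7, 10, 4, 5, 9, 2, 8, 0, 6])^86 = [3, 1, 2, 10, 4, 5, 9, 7, 8, 0, 6]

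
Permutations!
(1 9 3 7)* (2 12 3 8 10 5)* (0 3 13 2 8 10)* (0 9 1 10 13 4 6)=[3, 1, 12, 7, 6, 8, 0, 10, 9, 13, 5, 11, 4, 2]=(0 3 7 10 5 8 9 13 2 12 4 6)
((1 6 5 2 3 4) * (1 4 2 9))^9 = ((1 6 5 9)(2 3))^9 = (1 6 5 9)(2 3)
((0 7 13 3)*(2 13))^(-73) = (0 2 3 7 13)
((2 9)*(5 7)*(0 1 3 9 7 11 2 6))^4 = ((0 1 3 9 6)(2 7 5 11))^4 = (11)(0 6 9 3 1)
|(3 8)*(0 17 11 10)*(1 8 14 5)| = 20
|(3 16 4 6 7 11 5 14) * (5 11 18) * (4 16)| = 7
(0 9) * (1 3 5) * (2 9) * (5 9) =(0 2 5 1 3 9) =[2, 3, 5, 9, 4, 1, 6, 7, 8, 0]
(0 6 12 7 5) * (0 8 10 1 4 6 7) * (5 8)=(0 7 8 10 1 4 6 12)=[7, 4, 2, 3, 6, 5, 12, 8, 10, 9, 1, 11, 0]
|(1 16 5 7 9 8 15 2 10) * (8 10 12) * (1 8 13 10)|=30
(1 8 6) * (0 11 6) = (0 11 6 1 8) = [11, 8, 2, 3, 4, 5, 1, 7, 0, 9, 10, 6]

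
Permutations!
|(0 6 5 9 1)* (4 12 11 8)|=20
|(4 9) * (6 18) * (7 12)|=2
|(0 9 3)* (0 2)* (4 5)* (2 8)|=|(0 9 3 8 2)(4 5)|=10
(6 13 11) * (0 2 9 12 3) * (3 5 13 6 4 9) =(0 2 3)(4 9 12 5 13 11) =[2, 1, 3, 0, 9, 13, 6, 7, 8, 12, 10, 4, 5, 11]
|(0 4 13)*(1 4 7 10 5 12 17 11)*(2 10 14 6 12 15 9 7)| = 15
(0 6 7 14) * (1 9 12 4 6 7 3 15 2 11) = (0 7 14)(1 9 12 4 6 3 15 2 11) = [7, 9, 11, 15, 6, 5, 3, 14, 8, 12, 10, 1, 4, 13, 0, 2]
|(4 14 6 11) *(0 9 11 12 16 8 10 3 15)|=|(0 9 11 4 14 6 12 16 8 10 3 15)|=12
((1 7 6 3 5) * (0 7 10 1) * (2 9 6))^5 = (0 3 9 7 5 6 2)(1 10)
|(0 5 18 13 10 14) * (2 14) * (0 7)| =8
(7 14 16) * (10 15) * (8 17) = (7 14 16)(8 17)(10 15) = [0, 1, 2, 3, 4, 5, 6, 14, 17, 9, 15, 11, 12, 13, 16, 10, 7, 8]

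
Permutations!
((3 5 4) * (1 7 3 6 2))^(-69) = (1 7 3 5 4 6 2)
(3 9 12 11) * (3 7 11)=[0, 1, 2, 9, 4, 5, 6, 11, 8, 12, 10, 7, 3]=(3 9 12)(7 11)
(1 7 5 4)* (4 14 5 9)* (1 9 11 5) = (1 7 11 5 14)(4 9) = [0, 7, 2, 3, 9, 14, 6, 11, 8, 4, 10, 5, 12, 13, 1]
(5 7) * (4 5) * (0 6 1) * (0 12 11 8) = (0 6 1 12 11 8)(4 5 7) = [6, 12, 2, 3, 5, 7, 1, 4, 0, 9, 10, 8, 11]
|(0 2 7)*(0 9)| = 4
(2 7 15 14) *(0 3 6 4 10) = (0 3 6 4 10)(2 7 15 14) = [3, 1, 7, 6, 10, 5, 4, 15, 8, 9, 0, 11, 12, 13, 2, 14]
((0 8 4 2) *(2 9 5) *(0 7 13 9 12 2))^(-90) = ((0 8 4 12 2 7 13 9 5))^(-90) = (13)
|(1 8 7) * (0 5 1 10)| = |(0 5 1 8 7 10)| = 6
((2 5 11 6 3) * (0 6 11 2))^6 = (11)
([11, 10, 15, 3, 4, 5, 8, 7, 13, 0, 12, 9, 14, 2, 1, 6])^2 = [9, 12, 6, 3, 4, 5, 13, 7, 2, 11, 14, 0, 1, 15, 10, 8]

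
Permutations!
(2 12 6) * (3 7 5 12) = [0, 1, 3, 7, 4, 12, 2, 5, 8, 9, 10, 11, 6] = (2 3 7 5 12 6)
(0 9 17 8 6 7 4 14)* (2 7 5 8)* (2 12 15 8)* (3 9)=(0 3 9 17 12 15 8 6 5 2 7 4 14)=[3, 1, 7, 9, 14, 2, 5, 4, 6, 17, 10, 11, 15, 13, 0, 8, 16, 12]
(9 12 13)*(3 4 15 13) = (3 4 15 13 9 12) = [0, 1, 2, 4, 15, 5, 6, 7, 8, 12, 10, 11, 3, 9, 14, 13]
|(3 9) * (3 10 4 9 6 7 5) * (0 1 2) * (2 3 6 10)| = |(0 1 3 10 4 9 2)(5 6 7)| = 21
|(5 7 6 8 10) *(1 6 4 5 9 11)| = 6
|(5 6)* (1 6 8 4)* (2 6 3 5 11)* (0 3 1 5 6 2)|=12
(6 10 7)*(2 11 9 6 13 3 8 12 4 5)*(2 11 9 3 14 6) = [0, 1, 9, 8, 5, 11, 10, 13, 12, 2, 7, 3, 4, 14, 6] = (2 9)(3 8 12 4 5 11)(6 10 7 13 14)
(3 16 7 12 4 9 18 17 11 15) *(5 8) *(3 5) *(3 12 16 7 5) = (3 7 16 5 8 12 4 9 18 17 11 15) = [0, 1, 2, 7, 9, 8, 6, 16, 12, 18, 10, 15, 4, 13, 14, 3, 5, 11, 17]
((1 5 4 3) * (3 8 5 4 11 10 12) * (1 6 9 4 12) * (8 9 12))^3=((1 8 5 11 10)(3 6 12)(4 9))^3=(12)(1 11 8 10 5)(4 9)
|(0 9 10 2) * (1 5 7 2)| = 7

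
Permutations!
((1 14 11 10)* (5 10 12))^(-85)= ((1 14 11 12 5 10))^(-85)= (1 10 5 12 11 14)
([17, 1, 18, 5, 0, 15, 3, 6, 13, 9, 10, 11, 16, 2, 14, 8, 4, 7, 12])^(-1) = (0 4 16 12 18 2 13 8 15 5 3 6 7 17)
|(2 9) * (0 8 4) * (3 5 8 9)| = 7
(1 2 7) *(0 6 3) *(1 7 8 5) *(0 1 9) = (0 6 3 1 2 8 5 9) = [6, 2, 8, 1, 4, 9, 3, 7, 5, 0]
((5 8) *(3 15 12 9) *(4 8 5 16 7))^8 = (16)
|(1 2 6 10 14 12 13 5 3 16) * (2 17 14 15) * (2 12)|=|(1 17 14 2 6 10 15 12 13 5 3 16)|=12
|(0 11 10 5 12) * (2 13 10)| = |(0 11 2 13 10 5 12)| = 7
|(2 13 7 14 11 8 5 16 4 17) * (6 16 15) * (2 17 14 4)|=|(17)(2 13 7 4 14 11 8 5 15 6 16)|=11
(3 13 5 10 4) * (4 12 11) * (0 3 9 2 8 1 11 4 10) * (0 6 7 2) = (0 3 13 5 6 7 2 8 1 11 10 12 4 9) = [3, 11, 8, 13, 9, 6, 7, 2, 1, 0, 12, 10, 4, 5]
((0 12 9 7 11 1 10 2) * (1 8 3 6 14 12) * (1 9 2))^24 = ((0 9 7 11 8 3 6 14 12 2)(1 10))^24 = (0 8 12 7 6)(2 11 14 9 3)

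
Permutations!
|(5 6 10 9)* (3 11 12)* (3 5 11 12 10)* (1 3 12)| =6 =|(1 3)(5 6 12)(9 11 10)|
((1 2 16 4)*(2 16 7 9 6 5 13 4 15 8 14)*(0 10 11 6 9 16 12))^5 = (0 13 10 4 11 1 6 12 5)(2 14 8 15 16 7) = ((0 10 11 6 5 13 4 1 12)(2 7 16 15 8 14))^5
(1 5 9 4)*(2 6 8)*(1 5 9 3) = (1 9 4 5 3)(2 6 8) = [0, 9, 6, 1, 5, 3, 8, 7, 2, 4]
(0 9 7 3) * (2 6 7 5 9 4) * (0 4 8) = [8, 1, 6, 4, 2, 9, 7, 3, 0, 5] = (0 8)(2 6 7 3 4)(5 9)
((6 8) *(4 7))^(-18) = (8)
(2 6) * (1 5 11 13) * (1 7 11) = (1 5)(2 6)(7 11 13) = [0, 5, 6, 3, 4, 1, 2, 11, 8, 9, 10, 13, 12, 7]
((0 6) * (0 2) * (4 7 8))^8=((0 6 2)(4 7 8))^8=(0 2 6)(4 8 7)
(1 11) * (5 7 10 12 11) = [0, 5, 2, 3, 4, 7, 6, 10, 8, 9, 12, 1, 11] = (1 5 7 10 12 11)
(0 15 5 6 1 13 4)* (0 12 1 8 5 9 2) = (0 15 9 2)(1 13 4 12)(5 6 8) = [15, 13, 0, 3, 12, 6, 8, 7, 5, 2, 10, 11, 1, 4, 14, 9]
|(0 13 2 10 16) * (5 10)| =6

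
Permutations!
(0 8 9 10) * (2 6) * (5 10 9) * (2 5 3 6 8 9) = (0 9 2 8 3 6 5 10) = [9, 1, 8, 6, 4, 10, 5, 7, 3, 2, 0]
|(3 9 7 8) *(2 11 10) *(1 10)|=4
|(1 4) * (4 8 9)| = 4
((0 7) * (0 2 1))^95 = (0 1 2 7)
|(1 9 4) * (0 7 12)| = |(0 7 12)(1 9 4)| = 3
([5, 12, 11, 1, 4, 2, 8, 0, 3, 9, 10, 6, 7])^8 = [12, 8, 0, 6, 4, 7, 2, 1, 11, 9, 10, 5, 3]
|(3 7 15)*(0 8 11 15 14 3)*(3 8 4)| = |(0 4 3 7 14 8 11 15)| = 8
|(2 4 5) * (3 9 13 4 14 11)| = 8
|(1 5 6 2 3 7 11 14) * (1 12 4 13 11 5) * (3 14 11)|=9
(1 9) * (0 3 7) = [3, 9, 2, 7, 4, 5, 6, 0, 8, 1] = (0 3 7)(1 9)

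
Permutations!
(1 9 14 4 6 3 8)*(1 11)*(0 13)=(0 13)(1 9 14 4 6 3 8 11)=[13, 9, 2, 8, 6, 5, 3, 7, 11, 14, 10, 1, 12, 0, 4]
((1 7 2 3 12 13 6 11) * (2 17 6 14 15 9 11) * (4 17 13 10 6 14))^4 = (1 17 11 4 9 13 15 7 14)(2 6 10 12 3)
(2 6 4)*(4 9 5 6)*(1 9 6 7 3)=(1 9 5 7 3)(2 4)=[0, 9, 4, 1, 2, 7, 6, 3, 8, 5]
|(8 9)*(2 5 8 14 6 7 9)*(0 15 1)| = |(0 15 1)(2 5 8)(6 7 9 14)| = 12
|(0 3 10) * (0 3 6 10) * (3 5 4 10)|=3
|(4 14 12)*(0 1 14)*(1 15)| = |(0 15 1 14 12 4)| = 6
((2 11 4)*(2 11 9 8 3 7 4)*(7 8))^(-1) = ((2 9 7 4 11)(3 8))^(-1) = (2 11 4 7 9)(3 8)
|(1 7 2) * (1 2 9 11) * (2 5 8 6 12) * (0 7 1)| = 20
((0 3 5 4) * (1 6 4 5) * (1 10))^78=((0 3 10 1 6 4))^78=(10)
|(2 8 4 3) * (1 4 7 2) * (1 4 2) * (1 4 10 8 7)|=7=|(1 2 7 4 3 10 8)|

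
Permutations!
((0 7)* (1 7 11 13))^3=(0 1 11 7 13)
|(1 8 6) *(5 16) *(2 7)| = 6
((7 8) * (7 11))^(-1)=(7 11 8)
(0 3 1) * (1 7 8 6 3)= (0 1)(3 7 8 6)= [1, 0, 2, 7, 4, 5, 3, 8, 6]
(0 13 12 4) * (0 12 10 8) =(0 13 10 8)(4 12) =[13, 1, 2, 3, 12, 5, 6, 7, 0, 9, 8, 11, 4, 10]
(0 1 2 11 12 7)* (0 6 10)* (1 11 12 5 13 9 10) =(0 11 5 13 9 10)(1 2 12 7 6) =[11, 2, 12, 3, 4, 13, 1, 6, 8, 10, 0, 5, 7, 9]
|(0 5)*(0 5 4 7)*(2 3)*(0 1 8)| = 10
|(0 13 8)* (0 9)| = |(0 13 8 9)| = 4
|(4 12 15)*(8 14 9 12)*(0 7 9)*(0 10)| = 9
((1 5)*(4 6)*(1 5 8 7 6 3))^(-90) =((1 8 7 6 4 3))^(-90) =(8)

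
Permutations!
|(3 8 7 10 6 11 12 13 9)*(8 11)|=|(3 11 12 13 9)(6 8 7 10)|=20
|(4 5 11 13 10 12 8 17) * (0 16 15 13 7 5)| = 9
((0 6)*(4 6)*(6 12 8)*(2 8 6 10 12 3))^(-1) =(0 6 12 10 8 2 3 4)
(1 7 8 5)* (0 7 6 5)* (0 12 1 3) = [7, 6, 2, 0, 4, 3, 5, 8, 12, 9, 10, 11, 1] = (0 7 8 12 1 6 5 3)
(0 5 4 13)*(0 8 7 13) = (0 5 4)(7 13 8) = [5, 1, 2, 3, 0, 4, 6, 13, 7, 9, 10, 11, 12, 8]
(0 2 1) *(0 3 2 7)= (0 7)(1 3 2)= [7, 3, 1, 2, 4, 5, 6, 0]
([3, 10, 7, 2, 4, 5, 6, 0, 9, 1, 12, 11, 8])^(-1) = [7, 9, 3, 0, 4, 5, 6, 2, 12, 8, 1, 11, 10]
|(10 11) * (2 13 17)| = 6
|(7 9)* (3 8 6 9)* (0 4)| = 10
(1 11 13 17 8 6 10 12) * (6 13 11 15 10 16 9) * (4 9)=(1 15 10 12)(4 9 6 16)(8 13 17)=[0, 15, 2, 3, 9, 5, 16, 7, 13, 6, 12, 11, 1, 17, 14, 10, 4, 8]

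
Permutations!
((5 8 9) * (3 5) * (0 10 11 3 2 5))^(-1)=(0 3 11 10)(2 9 8 5)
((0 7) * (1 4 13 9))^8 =((0 7)(1 4 13 9))^8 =(13)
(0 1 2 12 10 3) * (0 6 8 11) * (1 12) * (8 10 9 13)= (0 12 9 13 8 11)(1 2)(3 6 10)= [12, 2, 1, 6, 4, 5, 10, 7, 11, 13, 3, 0, 9, 8]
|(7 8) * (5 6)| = |(5 6)(7 8)| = 2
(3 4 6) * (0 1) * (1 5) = (0 5 1)(3 4 6) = [5, 0, 2, 4, 6, 1, 3]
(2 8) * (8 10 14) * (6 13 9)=[0, 1, 10, 3, 4, 5, 13, 7, 2, 6, 14, 11, 12, 9, 8]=(2 10 14 8)(6 13 9)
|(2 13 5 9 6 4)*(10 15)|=6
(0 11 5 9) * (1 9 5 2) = (0 11 2 1 9) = [11, 9, 1, 3, 4, 5, 6, 7, 8, 0, 10, 2]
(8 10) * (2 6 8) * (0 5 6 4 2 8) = [5, 1, 4, 3, 2, 6, 0, 7, 10, 9, 8] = (0 5 6)(2 4)(8 10)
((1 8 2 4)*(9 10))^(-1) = (1 4 2 8)(9 10)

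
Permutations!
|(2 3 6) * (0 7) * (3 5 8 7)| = |(0 3 6 2 5 8 7)| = 7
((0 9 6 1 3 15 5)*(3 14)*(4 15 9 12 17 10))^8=((0 12 17 10 4 15 5)(1 14 3 9 6))^8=(0 12 17 10 4 15 5)(1 9 14 6 3)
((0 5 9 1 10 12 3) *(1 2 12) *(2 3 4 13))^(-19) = (0 5 9 3)(1 10)(2 12 4 13)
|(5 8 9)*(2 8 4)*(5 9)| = |(9)(2 8 5 4)| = 4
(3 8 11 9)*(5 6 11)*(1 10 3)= (1 10 3 8 5 6 11 9)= [0, 10, 2, 8, 4, 6, 11, 7, 5, 1, 3, 9]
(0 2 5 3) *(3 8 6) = (0 2 5 8 6 3) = [2, 1, 5, 0, 4, 8, 3, 7, 6]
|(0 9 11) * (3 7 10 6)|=|(0 9 11)(3 7 10 6)|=12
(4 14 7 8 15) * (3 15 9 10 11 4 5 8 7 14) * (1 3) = (1 3 15 5 8 9 10 11 4) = [0, 3, 2, 15, 1, 8, 6, 7, 9, 10, 11, 4, 12, 13, 14, 5]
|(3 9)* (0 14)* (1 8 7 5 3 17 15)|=8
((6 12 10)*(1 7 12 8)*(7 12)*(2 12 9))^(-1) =(1 8 6 10 12 2 9)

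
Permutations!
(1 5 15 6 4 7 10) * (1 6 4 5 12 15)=(1 12 15 4 7 10 6 5)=[0, 12, 2, 3, 7, 1, 5, 10, 8, 9, 6, 11, 15, 13, 14, 4]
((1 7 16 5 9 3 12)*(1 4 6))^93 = (1 5 12)(3 6 16)(4 7 9)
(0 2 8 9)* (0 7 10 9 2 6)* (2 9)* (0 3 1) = (0 6 3 1)(2 8 9 7 10) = [6, 0, 8, 1, 4, 5, 3, 10, 9, 7, 2]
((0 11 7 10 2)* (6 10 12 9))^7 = ((0 11 7 12 9 6 10 2))^7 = (0 2 10 6 9 12 7 11)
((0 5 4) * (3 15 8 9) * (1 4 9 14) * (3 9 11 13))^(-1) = ((0 5 11 13 3 15 8 14 1 4))^(-1) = (0 4 1 14 8 15 3 13 11 5)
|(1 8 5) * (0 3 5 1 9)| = |(0 3 5 9)(1 8)| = 4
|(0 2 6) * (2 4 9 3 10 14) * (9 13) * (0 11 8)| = |(0 4 13 9 3 10 14 2 6 11 8)| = 11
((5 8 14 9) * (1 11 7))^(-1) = ((1 11 7)(5 8 14 9))^(-1) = (1 7 11)(5 9 14 8)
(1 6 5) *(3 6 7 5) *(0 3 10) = (0 3 6 10)(1 7 5) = [3, 7, 2, 6, 4, 1, 10, 5, 8, 9, 0]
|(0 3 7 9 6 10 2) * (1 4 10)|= 9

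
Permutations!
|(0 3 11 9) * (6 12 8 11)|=7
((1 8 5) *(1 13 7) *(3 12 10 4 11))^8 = ((1 8 5 13 7)(3 12 10 4 11))^8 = (1 13 8 7 5)(3 4 12 11 10)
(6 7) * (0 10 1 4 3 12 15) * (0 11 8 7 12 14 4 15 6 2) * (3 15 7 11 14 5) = (0 10 1 7 2)(3 5)(4 15 14)(6 12)(8 11) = [10, 7, 0, 5, 15, 3, 12, 2, 11, 9, 1, 8, 6, 13, 4, 14]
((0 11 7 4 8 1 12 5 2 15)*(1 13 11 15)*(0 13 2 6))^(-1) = ((0 15 13 11 7 4 8 2 1 12 5 6))^(-1) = (0 6 5 12 1 2 8 4 7 11 13 15)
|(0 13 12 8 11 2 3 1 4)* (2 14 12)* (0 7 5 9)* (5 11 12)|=22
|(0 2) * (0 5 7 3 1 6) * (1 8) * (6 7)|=|(0 2 5 6)(1 7 3 8)|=4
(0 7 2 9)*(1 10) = [7, 10, 9, 3, 4, 5, 6, 2, 8, 0, 1] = (0 7 2 9)(1 10)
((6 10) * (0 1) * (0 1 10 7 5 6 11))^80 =((0 10 11)(5 6 7))^80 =(0 11 10)(5 7 6)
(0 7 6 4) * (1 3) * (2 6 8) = (0 7 8 2 6 4)(1 3) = [7, 3, 6, 1, 0, 5, 4, 8, 2]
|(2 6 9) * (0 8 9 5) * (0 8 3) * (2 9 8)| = 6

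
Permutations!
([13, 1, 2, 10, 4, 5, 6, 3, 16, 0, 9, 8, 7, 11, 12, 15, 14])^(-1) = [9, 1, 2, 7, 4, 5, 6, 12, 11, 10, 3, 13, 14, 0, 16, 15, 8]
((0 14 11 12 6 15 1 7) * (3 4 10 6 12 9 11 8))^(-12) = (0 1 6 4 8)(3 14 7 15 10)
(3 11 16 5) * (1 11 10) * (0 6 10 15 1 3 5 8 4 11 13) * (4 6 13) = [13, 4, 2, 15, 11, 5, 10, 7, 6, 9, 3, 16, 12, 0, 14, 1, 8] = (0 13)(1 4 11 16 8 6 10 3 15)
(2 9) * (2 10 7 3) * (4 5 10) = (2 9 4 5 10 7 3) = [0, 1, 9, 2, 5, 10, 6, 3, 8, 4, 7]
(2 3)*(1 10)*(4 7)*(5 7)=(1 10)(2 3)(4 5 7)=[0, 10, 3, 2, 5, 7, 6, 4, 8, 9, 1]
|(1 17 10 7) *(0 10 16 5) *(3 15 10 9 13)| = 11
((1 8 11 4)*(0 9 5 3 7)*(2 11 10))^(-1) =(0 7 3 5 9)(1 4 11 2 10 8)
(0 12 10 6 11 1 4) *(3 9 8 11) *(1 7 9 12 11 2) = (0 11 7 9 8 2 1 4)(3 12 10 6) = [11, 4, 1, 12, 0, 5, 3, 9, 2, 8, 6, 7, 10]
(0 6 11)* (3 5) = (0 6 11)(3 5) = [6, 1, 2, 5, 4, 3, 11, 7, 8, 9, 10, 0]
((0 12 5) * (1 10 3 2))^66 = ((0 12 5)(1 10 3 2))^66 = (12)(1 3)(2 10)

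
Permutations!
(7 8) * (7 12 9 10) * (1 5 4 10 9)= (1 5 4 10 7 8 12)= [0, 5, 2, 3, 10, 4, 6, 8, 12, 9, 7, 11, 1]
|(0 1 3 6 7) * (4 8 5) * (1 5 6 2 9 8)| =|(0 5 4 1 3 2 9 8 6 7)| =10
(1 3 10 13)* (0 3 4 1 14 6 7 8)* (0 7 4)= (0 3 10 13 14 6 4 1)(7 8)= [3, 0, 2, 10, 1, 5, 4, 8, 7, 9, 13, 11, 12, 14, 6]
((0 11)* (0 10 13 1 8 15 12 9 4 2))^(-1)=(0 2 4 9 12 15 8 1 13 10 11)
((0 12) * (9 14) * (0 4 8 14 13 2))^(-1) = ((0 12 4 8 14 9 13 2))^(-1) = (0 2 13 9 14 8 4 12)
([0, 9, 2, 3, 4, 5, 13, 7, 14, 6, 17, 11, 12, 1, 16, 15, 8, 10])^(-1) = [0, 13, 2, 3, 4, 5, 9, 7, 16, 1, 17, 11, 12, 6, 8, 15, 14, 10]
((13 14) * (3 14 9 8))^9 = ((3 14 13 9 8))^9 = (3 8 9 13 14)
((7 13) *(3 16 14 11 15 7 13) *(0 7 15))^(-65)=((0 7 3 16 14 11))^(-65)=(0 7 3 16 14 11)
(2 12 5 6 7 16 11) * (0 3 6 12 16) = (0 3 6 7)(2 16 11)(5 12) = [3, 1, 16, 6, 4, 12, 7, 0, 8, 9, 10, 2, 5, 13, 14, 15, 11]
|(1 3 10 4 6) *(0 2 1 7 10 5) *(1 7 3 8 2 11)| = |(0 11 1 8 2 7 10 4 6 3 5)| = 11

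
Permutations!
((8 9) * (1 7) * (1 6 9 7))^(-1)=((6 9 8 7))^(-1)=(6 7 8 9)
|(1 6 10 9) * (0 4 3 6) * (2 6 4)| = 6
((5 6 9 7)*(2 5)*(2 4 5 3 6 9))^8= (9)(2 6 3)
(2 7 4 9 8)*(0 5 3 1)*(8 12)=(0 5 3 1)(2 7 4 9 12 8)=[5, 0, 7, 1, 9, 3, 6, 4, 2, 12, 10, 11, 8]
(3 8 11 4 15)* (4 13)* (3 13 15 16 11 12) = [0, 1, 2, 8, 16, 5, 6, 7, 12, 9, 10, 15, 3, 4, 14, 13, 11] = (3 8 12)(4 16 11 15 13)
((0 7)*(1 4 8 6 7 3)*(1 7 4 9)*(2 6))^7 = (0 3 7)(1 9)(2 8 4 6)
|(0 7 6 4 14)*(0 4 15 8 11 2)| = 14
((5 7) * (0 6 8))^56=((0 6 8)(5 7))^56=(0 8 6)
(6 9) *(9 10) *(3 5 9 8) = (3 5 9 6 10 8) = [0, 1, 2, 5, 4, 9, 10, 7, 3, 6, 8]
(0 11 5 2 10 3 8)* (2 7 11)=[2, 1, 10, 8, 4, 7, 6, 11, 0, 9, 3, 5]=(0 2 10 3 8)(5 7 11)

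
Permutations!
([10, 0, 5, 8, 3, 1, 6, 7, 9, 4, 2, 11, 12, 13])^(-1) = (13)(0 1 5 2 10)(3 4 9 8)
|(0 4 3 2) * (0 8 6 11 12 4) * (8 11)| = 10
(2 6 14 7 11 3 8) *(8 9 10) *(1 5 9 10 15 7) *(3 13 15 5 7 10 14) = (1 7 11 13 15 10 8 2 6 3 14)(5 9) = [0, 7, 6, 14, 4, 9, 3, 11, 2, 5, 8, 13, 12, 15, 1, 10]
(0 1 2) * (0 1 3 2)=(0 3 2 1)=[3, 0, 1, 2]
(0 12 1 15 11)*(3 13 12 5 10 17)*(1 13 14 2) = (0 5 10 17 3 14 2 1 15 11)(12 13) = [5, 15, 1, 14, 4, 10, 6, 7, 8, 9, 17, 0, 13, 12, 2, 11, 16, 3]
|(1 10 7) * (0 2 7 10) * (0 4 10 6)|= |(0 2 7 1 4 10 6)|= 7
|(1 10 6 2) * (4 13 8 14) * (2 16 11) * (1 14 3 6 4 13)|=24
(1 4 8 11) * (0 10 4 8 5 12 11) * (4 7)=(0 10 7 4 5 12 11 1 8)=[10, 8, 2, 3, 5, 12, 6, 4, 0, 9, 7, 1, 11]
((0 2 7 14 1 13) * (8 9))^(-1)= (0 13 1 14 7 2)(8 9)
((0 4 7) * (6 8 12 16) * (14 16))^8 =((0 4 7)(6 8 12 14 16))^8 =(0 7 4)(6 14 8 16 12)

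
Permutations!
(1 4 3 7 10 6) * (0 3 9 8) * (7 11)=(0 3 11 7 10 6 1 4 9 8)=[3, 4, 2, 11, 9, 5, 1, 10, 0, 8, 6, 7]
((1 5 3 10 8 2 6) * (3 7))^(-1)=(1 6 2 8 10 3 7 5)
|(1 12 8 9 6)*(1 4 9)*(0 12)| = 12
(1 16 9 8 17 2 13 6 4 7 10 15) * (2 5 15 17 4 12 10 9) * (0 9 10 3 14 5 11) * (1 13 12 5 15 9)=[1, 16, 12, 14, 7, 9, 5, 10, 4, 8, 17, 0, 3, 6, 15, 13, 2, 11]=(0 1 16 2 12 3 14 15 13 6 5 9 8 4 7 10 17 11)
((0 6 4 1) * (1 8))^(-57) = (0 8 6 1 4)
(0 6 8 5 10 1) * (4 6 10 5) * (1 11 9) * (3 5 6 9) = [10, 0, 2, 5, 9, 6, 8, 7, 4, 1, 11, 3] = (0 10 11 3 5 6 8 4 9 1)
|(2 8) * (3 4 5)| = |(2 8)(3 4 5)| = 6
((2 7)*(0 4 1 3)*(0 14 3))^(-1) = ((0 4 1)(2 7)(3 14))^(-1) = (0 1 4)(2 7)(3 14)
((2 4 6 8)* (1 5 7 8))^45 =((1 5 7 8 2 4 6))^45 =(1 8 6 7 4 5 2)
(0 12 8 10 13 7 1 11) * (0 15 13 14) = (0 12 8 10 14)(1 11 15 13 7) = [12, 11, 2, 3, 4, 5, 6, 1, 10, 9, 14, 15, 8, 7, 0, 13]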